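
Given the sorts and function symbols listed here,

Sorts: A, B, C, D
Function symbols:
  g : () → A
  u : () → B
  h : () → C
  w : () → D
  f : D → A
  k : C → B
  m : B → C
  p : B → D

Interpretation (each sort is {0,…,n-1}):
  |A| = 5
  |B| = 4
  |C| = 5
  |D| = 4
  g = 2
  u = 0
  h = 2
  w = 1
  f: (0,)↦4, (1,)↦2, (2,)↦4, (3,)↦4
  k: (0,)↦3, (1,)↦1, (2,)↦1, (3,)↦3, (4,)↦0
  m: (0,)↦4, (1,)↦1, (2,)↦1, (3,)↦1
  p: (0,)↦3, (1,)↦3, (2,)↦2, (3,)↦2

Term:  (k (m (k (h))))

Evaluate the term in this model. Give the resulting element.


value = 1

  h = 2
  (k (h)) = k(2,) = 1
  (m (k (h))) = m(1,) = 1
  (k (m (k (h)))) = k(1,) = 1


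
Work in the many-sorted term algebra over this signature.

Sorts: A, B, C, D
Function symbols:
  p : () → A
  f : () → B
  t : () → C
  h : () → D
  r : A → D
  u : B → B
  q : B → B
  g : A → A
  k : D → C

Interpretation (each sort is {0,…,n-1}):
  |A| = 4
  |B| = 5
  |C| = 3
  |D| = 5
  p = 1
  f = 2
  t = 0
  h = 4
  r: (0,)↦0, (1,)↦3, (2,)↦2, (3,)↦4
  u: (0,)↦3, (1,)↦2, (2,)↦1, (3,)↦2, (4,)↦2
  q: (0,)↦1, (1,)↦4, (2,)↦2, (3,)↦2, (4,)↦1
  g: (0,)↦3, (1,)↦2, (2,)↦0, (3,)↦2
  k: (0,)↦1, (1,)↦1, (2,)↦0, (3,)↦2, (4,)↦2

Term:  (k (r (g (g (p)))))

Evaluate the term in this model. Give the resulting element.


  p = 1
  (g (p)) = g(1,) = 2
  (g (g (p))) = g(2,) = 0
  (r (g (g (p)))) = r(0,) = 0
  (k (r (g (g (p))))) = k(0,) = 1

value = 1


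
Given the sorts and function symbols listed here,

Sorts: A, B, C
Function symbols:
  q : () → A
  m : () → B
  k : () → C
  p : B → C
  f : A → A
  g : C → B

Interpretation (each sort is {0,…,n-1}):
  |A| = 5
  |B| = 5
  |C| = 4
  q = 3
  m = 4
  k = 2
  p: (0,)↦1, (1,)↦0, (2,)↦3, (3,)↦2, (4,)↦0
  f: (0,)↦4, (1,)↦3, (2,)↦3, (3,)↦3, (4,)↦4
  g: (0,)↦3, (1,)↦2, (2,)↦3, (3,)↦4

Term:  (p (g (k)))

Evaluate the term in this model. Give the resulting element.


value = 2

  k = 2
  (g (k)) = g(2,) = 3
  (p (g (k))) = p(3,) = 2


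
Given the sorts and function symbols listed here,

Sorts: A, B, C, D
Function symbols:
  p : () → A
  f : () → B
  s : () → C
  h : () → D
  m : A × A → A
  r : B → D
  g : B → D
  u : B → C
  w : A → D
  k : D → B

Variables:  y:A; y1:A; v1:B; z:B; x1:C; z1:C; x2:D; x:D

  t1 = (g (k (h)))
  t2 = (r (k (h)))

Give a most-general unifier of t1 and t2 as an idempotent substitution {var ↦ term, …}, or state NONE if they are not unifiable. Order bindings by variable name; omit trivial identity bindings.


NONE (not unifiable)

head clash or occurs-check failure — not unifiable


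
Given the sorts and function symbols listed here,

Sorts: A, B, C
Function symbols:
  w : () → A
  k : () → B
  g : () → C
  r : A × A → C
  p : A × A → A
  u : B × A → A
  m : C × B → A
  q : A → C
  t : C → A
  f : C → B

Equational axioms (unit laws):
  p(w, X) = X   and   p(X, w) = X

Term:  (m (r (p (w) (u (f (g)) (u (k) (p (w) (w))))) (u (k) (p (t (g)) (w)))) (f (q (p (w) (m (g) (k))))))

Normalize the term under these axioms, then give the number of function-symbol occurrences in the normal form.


1. (m (r (p (w) (u (f (g)) (u (k) (p (w) (w))))) (u (k) (p (t (g)) (w)))) (f (q (p (w) (m (g) (k))))))  →  (m (r (u (f (g)) (u (k) (p (w) (w)))) (u (k) (p (t (g)) (w)))) (f (q (p (w) (m (g) (k))))))
2. (m (r (u (f (g)) (u (k) (p (w) (w)))) (u (k) (p (t (g)) (w)))) (f (q (p (w) (m (g) (k))))))  →  (m (r (u (f (g)) (u (k) (w))) (u (k) (p (t (g)) (w)))) (f (q (p (w) (m (g) (k))))))
3. (m (r (u (f (g)) (u (k) (w))) (u (k) (p (t (g)) (w)))) (f (q (p (w) (m (g) (k))))))  →  (m (r (u (f (g)) (u (k) (w))) (u (k) (t (g)))) (f (q (p (w) (m (g) (k))))))
4. (m (r (u (f (g)) (u (k) (w))) (u (k) (t (g)))) (f (q (p (w) (m (g) (k))))))  →  (m (r (u (f (g)) (u (k) (w))) (u (k) (t (g)))) (f (q (m (g) (k)))))
normal form: (m (r (u (f (g)) (u (k) (w))) (u (k) (t (g)))) (f (q (m (g) (k)))))

size = 17


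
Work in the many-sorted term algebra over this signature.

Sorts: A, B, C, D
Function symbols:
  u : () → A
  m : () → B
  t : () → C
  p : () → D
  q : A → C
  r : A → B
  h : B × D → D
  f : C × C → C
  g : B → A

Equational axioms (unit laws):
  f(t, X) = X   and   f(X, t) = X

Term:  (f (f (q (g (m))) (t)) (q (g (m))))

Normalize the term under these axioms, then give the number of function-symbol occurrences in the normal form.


size = 7

1. (f (f (q (g (m))) (t)) (q (g (m))))  →  (f (q (g (m))) (q (g (m))))
normal form: (f (q (g (m))) (q (g (m))))


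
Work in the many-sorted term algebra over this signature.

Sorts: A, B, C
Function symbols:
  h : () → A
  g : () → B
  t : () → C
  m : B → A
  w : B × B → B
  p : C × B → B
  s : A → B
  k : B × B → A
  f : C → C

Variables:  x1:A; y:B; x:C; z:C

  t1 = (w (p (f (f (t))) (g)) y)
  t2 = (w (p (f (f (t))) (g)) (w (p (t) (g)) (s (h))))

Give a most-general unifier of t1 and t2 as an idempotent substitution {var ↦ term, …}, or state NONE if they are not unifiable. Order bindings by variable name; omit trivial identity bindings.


{y ↦ (w (p (t) (g)) (s (h)))}


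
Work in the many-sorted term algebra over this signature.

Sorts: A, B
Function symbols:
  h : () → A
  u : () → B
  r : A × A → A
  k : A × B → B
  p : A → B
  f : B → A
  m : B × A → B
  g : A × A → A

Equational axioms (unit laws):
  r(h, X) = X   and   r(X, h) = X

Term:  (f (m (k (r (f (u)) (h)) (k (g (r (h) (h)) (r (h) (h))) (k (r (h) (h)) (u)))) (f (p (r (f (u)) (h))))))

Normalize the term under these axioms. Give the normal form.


1. (f (m (k (r (f (u)) (h)) (k (g (r (h) (h)) (r (h) (h))) (k (r (h) (h)) (u)))) (f (p (r (f (u)) (h))))))  →  (f (m (k (f (u)) (k (g (r (h) (h)) (r (h) (h))) (k (r (h) (h)) (u)))) (f (p (r (f (u)) (h))))))
2. (f (m (k (f (u)) (k (g (r (h) (h)) (r (h) (h))) (k (r (h) (h)) (u)))) (f (p (r (f (u)) (h))))))  →  (f (m (k (f (u)) (k (g (h) (r (h) (h))) (k (r (h) (h)) (u)))) (f (p (r (f (u)) (h))))))
3. (f (m (k (f (u)) (k (g (h) (r (h) (h))) (k (r (h) (h)) (u)))) (f (p (r (f (u)) (h))))))  →  (f (m (k (f (u)) (k (g (h) (h)) (k (r (h) (h)) (u)))) (f (p (r (f (u)) (h))))))
4. (f (m (k (f (u)) (k (g (h) (h)) (k (r (h) (h)) (u)))) (f (p (r (f (u)) (h))))))  →  (f (m (k (f (u)) (k (g (h) (h)) (k (h) (u)))) (f (p (r (f (u)) (h))))))
5. (f (m (k (f (u)) (k (g (h) (h)) (k (h) (u)))) (f (p (r (f (u)) (h))))))  →  (f (m (k (f (u)) (k (g (h) (h)) (k (h) (u)))) (f (p (f (u))))))

normal form = (f (m (k (f (u)) (k (g (h) (h)) (k (h) (u)))) (f (p (f (u))))))


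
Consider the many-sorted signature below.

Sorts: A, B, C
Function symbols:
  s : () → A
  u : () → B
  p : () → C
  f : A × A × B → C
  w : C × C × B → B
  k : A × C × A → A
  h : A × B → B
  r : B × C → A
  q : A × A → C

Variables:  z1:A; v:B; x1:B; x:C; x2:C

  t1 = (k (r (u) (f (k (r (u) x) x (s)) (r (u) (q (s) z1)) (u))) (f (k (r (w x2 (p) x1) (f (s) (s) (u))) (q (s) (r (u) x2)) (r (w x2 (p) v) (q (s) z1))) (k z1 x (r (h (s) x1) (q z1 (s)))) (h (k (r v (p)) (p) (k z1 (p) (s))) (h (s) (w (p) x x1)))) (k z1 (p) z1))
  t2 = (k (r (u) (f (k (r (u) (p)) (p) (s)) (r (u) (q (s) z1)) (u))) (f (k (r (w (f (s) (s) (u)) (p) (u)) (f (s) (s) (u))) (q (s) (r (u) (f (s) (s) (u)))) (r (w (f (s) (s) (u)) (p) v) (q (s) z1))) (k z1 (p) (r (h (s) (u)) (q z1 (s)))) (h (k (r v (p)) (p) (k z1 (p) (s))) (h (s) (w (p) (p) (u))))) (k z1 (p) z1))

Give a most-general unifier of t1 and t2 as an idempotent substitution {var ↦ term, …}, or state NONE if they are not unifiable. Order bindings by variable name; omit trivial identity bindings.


{x ↦ (p), x1 ↦ (u), x2 ↦ (f (s) (s) (u))}


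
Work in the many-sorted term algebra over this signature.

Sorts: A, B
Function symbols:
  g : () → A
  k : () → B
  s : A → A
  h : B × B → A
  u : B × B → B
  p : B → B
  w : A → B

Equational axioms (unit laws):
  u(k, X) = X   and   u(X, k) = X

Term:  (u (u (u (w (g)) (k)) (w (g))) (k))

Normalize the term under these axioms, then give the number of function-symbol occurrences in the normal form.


size = 5

1. (u (u (u (w (g)) (k)) (w (g))) (k))  →  (u (u (w (g)) (k)) (w (g)))
2. (u (u (w (g)) (k)) (w (g)))  →  (u (w (g)) (w (g)))
normal form: (u (w (g)) (w (g)))


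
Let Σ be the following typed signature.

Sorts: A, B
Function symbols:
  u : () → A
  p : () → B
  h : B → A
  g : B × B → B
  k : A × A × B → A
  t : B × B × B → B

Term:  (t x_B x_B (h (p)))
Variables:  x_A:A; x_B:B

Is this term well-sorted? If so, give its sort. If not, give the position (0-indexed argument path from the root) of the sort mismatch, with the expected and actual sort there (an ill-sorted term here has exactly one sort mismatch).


ill-sorted at position [2]: expected B, got A

  x_B : B
  x_B : B
    (p) : B
  (h (p)) : A
(t x_B x_B (h (p))) : ✗ arg 2 at [2] has sort A, expected B


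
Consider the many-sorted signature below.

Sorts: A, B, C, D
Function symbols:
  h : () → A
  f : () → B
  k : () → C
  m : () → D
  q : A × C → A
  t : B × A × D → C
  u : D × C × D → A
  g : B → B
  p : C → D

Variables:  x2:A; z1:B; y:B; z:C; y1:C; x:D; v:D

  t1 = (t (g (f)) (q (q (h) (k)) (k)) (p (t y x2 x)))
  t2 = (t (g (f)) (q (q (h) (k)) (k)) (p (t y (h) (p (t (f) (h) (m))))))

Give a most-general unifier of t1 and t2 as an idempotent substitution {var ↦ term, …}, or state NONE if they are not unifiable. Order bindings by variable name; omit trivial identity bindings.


{x ↦ (p (t (f) (h) (m))), x2 ↦ (h)}


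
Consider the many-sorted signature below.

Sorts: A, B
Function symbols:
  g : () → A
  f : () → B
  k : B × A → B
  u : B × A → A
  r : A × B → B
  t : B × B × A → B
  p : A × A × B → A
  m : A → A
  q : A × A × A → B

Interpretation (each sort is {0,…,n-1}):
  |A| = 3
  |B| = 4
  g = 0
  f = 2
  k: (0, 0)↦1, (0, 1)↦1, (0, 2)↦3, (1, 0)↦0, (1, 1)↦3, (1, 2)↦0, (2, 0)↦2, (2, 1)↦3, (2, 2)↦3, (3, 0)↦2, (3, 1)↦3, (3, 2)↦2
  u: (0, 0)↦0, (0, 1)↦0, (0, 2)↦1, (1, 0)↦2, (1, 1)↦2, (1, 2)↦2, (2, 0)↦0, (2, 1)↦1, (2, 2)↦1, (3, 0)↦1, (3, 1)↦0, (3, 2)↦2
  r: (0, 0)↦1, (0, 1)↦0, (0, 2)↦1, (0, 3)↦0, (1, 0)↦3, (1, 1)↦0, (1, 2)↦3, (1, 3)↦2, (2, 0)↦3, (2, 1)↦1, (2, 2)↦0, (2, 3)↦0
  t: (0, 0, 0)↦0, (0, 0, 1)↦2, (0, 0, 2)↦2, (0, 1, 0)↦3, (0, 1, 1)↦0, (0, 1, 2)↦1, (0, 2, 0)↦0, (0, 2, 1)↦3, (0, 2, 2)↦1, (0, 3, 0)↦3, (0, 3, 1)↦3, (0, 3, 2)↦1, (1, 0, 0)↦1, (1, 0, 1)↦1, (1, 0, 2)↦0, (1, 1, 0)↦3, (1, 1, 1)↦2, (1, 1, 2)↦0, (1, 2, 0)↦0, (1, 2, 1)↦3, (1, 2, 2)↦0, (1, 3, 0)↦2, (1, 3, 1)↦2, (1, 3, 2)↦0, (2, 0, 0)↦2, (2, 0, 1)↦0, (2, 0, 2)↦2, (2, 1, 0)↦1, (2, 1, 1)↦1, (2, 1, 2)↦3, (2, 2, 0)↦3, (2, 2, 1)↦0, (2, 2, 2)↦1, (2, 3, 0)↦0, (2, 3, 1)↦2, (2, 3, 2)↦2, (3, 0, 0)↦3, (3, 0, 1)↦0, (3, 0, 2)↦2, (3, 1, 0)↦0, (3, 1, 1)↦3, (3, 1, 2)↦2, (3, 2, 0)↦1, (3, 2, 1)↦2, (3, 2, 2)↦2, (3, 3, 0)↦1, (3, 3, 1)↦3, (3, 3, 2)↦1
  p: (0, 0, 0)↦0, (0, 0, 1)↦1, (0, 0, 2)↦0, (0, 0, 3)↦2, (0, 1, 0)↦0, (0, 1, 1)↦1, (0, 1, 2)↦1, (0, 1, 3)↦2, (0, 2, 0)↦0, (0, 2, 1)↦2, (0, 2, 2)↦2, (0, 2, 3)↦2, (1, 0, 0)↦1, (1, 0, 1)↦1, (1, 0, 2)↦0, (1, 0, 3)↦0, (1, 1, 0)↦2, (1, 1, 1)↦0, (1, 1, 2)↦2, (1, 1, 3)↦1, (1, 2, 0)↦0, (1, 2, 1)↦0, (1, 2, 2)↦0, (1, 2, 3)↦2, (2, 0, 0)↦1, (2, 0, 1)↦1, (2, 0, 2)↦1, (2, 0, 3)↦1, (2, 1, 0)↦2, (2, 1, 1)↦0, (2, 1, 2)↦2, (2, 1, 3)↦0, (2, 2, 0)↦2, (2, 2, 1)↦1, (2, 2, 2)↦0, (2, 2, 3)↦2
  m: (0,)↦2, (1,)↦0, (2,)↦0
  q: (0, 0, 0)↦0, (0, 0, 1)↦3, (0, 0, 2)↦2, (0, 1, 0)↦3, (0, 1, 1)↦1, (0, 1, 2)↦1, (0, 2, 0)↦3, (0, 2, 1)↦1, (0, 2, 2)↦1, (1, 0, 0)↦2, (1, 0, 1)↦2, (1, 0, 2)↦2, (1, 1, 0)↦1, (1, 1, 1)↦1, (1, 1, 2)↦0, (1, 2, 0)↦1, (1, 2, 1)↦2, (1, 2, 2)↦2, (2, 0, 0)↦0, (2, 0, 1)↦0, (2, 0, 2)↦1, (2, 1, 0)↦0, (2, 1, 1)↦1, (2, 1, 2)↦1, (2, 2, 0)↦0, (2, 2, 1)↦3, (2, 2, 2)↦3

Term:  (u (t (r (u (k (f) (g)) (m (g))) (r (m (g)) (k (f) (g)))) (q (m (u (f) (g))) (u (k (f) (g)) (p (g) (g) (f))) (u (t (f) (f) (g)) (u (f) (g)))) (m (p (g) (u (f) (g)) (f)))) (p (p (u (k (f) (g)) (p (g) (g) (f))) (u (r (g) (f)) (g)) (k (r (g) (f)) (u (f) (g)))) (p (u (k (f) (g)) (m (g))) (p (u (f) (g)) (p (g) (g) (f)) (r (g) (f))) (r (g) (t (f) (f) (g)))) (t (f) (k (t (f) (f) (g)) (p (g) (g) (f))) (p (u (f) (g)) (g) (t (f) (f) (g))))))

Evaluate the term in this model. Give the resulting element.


  f = 2
  g = 0
  (k (f) (g)) = k(2, 0) = 2
  g = 0
  (m (g)) = m(0,) = 2
  (u (k (f) (g)) (m (g))) = u(2, 2) = 1
  g = 0
  (m (g)) = m(0,) = 2
  f = 2
  g = 0
  (k (f) (g)) = k(2, 0) = 2
  (r (m (g)) (k (f) (g))) = r(2, 2) = 0
  (r (u (k (f) (g)) (m (g))) (r (m (g)) (k (f) (g)))) = r(1, 0) = 3
  f = 2
  g = 0
  (u (f) (g)) = u(2, 0) = 0
  (m (u (f) (g))) = m(0,) = 2
  f = 2
  g = 0
  (k (f) (g)) = k(2, 0) = 2
  g = 0
  g = 0
  f = 2
  (p (g) (g) (f)) = p(0, 0, 2) = 0
  (u (k (f) (g)) (p (g) (g) (f))) = u(2, 0) = 0
  f = 2
  f = 2
  g = 0
  (t (f) (f) (g)) = t(2, 2, 0) = 3
  f = 2
  g = 0
  (u (f) (g)) = u(2, 0) = 0
  (u (t (f) (f) (g)) (u (f) (g))) = u(3, 0) = 1
  (q (m (u (f) (g))) (u (k (f) (g)) (p (g) (g) (f))) (u (t (f) (f) (g)) (u (f) (g)))) = q(2, 0, 1) = 0
  g = 0
  f = 2
  g = 0
  (u (f) (g)) = u(2, 0) = 0
  f = 2
  (p (g) (u (f) (g)) (f)) = p(0, 0, 2) = 0
  (m (p (g) (u (f) (g)) (f))) = m(0,) = 2
  (t (r (u (k (f) (g)) (m (g))) (r (m (g)) (k (f) (g)))) (q (m (u (f) (g))) (u (k (f) (g)) (p (g) (g) (f))) (u (t (f) (f) (g)) (u (f) (g)))) (m (p (g) (u (f) (g)) (f)))) = t(3, 0, 2) = 2
  f = 2
  g = 0
  (k (f) (g)) = k(2, 0) = 2
  g = 0
  g = 0
  f = 2
  (p (g) (g) (f)) = p(0, 0, 2) = 0
  (u (k (f) (g)) (p (g) (g) (f))) = u(2, 0) = 0
  g = 0
  f = 2
  (r (g) (f)) = r(0, 2) = 1
  g = 0
  (u (r (g) (f)) (g)) = u(1, 0) = 2
  g = 0
  f = 2
  (r (g) (f)) = r(0, 2) = 1
  f = 2
  g = 0
  (u (f) (g)) = u(2, 0) = 0
  (k (r (g) (f)) (u (f) (g))) = k(1, 0) = 0
  (p (u (k (f) (g)) (p (g) (g) (f))) (u (r (g) (f)) (g)) (k (r (g) (f)) (u (f) (g)))) = p(0, 2, 0) = 0
  f = 2
  g = 0
  (k (f) (g)) = k(2, 0) = 2
  g = 0
  (m (g)) = m(0,) = 2
  (u (k (f) (g)) (m (g))) = u(2, 2) = 1
  f = 2
  g = 0
  (u (f) (g)) = u(2, 0) = 0
  g = 0
  g = 0
  f = 2
  (p (g) (g) (f)) = p(0, 0, 2) = 0
  g = 0
  f = 2
  (r (g) (f)) = r(0, 2) = 1
  (p (u (f) (g)) (p (g) (g) (f)) (r (g) (f))) = p(0, 0, 1) = 1
  g = 0
  f = 2
  f = 2
  g = 0
  (t (f) (f) (g)) = t(2, 2, 0) = 3
  (r (g) (t (f) (f) (g))) = r(0, 3) = 0
  (p (u (k (f) (g)) (m (g))) (p (u (f) (g)) (p (g) (g) (f)) (r (g) (f))) (r (g) (t (f) (f) (g)))) = p(1, 1, 0) = 2
  f = 2
  f = 2
  f = 2
  g = 0
  (t (f) (f) (g)) = t(2, 2, 0) = 3
  g = 0
  g = 0
  f = 2
  (p (g) (g) (f)) = p(0, 0, 2) = 0
  (k (t (f) (f) (g)) (p (g) (g) (f))) = k(3, 0) = 2
  f = 2
  g = 0
  (u (f) (g)) = u(2, 0) = 0
  g = 0
  f = 2
  f = 2
  g = 0
  (t (f) (f) (g)) = t(2, 2, 0) = 3
  (p (u (f) (g)) (g) (t (f) (f) (g))) = p(0, 0, 3) = 2
  (t (f) (k (t (f) (f) (g)) (p (g) (g) (f))) (p (u (f) (g)) (g) (t (f) (f) (g)))) = t(2, 2, 2) = 1
  (p (p (u (k (f) (g)) (p (g) (g) (f))) (u (r (g) (f)) (g)) (k (r (g) (f)) (u (f) (g)))) (p (u (k (f) (g)) (m (g))) (p (u (f) (g)) (p (g) (g) (f)) (r (g) (f))) (r (g) (t (f) (f) (g)))) (t (f) (k (t (f) (f) (g)) (p (g) (g) (f))) (p (u (f) (g)) (g) (t (f) (f) (g))))) = p(0, 2, 1) = 2
  (u (t (r (u (k (f) (g)) (m (g))) (r (m (g)) (k (f) (g)))) (q (m (u (f) (g))) (u (k (f) (g)) (p (g) (g) (f))) (u (t (f) (f) (g)) (u (f) (g)))) (m (p (g) (u (f) (g)) (f)))) (p (p (u (k (f) (g)) (p (g) (g) (f))) (u (r (g) (f)) (g)) (k (r (g) (f)) (u (f) (g)))) (p (u (k (f) (g)) (m (g))) (p (u (f) (g)) (p (g) (g) (f)) (r (g) (f))) (r (g) (t (f) (f) (g)))) (t (f) (k (t (f) (f) (g)) (p (g) (g) (f))) (p (u (f) (g)) (g) (t (f) (f) (g)))))) = u(2, 2) = 1

value = 1


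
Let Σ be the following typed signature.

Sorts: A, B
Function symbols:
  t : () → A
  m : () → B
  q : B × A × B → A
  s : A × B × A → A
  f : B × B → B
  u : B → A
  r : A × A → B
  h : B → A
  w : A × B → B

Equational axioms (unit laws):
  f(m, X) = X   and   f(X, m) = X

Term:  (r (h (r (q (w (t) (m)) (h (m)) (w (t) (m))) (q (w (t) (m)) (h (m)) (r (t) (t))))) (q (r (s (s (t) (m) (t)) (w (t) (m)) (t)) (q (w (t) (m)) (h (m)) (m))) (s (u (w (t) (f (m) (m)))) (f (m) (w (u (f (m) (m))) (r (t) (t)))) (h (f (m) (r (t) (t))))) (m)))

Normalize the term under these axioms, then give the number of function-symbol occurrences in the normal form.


1. (r (h (r (q (w (t) (m)) (h (m)) (w (t) (m))) (q (w (t) (m)) (h (m)) (r (t) (t))))) (q (r (s (s (t) (m) (t)) (w (t) (m)) (t)) (q (w (t) (m)) (h (m)) (m))) (s (u (w (t) (f (m) (m)))) (f (m) (w (u (f (m) (m))) (r (t) (t)))) (h (f (m) (r (t) (t))))) (m)))  →  (r (h (r (q (w (t) (m)) (h (m)) (w (t) (m))) (q (w (t) (m)) (h (m)) (r (t) (t))))) (q (r (s (s (t) (m) (t)) (w (t) (m)) (t)) (q (w (t) (m)) (h (m)) (m))) (s (u (w (t) (m))) (f (m) (w (u (f (m) (m))) (r (t) (t)))) (h (f (m) (r (t) (t))))) (m)))
2. (r (h (r (q (w (t) (m)) (h (m)) (w (t) (m))) (q (w (t) (m)) (h (m)) (r (t) (t))))) (q (r (s (s (t) (m) (t)) (w (t) (m)) (t)) (q (w (t) (m)) (h (m)) (m))) (s (u (w (t) (m))) (f (m) (w (u (f (m) (m))) (r (t) (t)))) (h (f (m) (r (t) (t))))) (m)))  →  (r (h (r (q (w (t) (m)) (h (m)) (w (t) (m))) (q (w (t) (m)) (h (m)) (r (t) (t))))) (q (r (s (s (t) (m) (t)) (w (t) (m)) (t)) (q (w (t) (m)) (h (m)) (m))) (s (u (w (t) (m))) (w (u (f (m) (m))) (r (t) (t))) (h (f (m) (r (t) (t))))) (m)))
3. (r (h (r (q (w (t) (m)) (h (m)) (w (t) (m))) (q (w (t) (m)) (h (m)) (r (t) (t))))) (q (r (s (s (t) (m) (t)) (w (t) (m)) (t)) (q (w (t) (m)) (h (m)) (m))) (s (u (w (t) (m))) (w (u (f (m) (m))) (r (t) (t))) (h (f (m) (r (t) (t))))) (m)))  →  (r (h (r (q (w (t) (m)) (h (m)) (w (t) (m))) (q (w (t) (m)) (h (m)) (r (t) (t))))) (q (r (s (s (t) (m) (t)) (w (t) (m)) (t)) (q (w (t) (m)) (h (m)) (m))) (s (u (w (t) (m))) (w (u (m)) (r (t) (t))) (h (f (m) (r (t) (t))))) (m)))
4. (r (h (r (q (w (t) (m)) (h (m)) (w (t) (m))) (q (w (t) (m)) (h (m)) (r (t) (t))))) (q (r (s (s (t) (m) (t)) (w (t) (m)) (t)) (q (w (t) (m)) (h (m)) (m))) (s (u (w (t) (m))) (w (u (m)) (r (t) (t))) (h (f (m) (r (t) (t))))) (m)))  →  (r (h (r (q (w (t) (m)) (h (m)) (w (t) (m))) (q (w (t) (m)) (h (m)) (r (t) (t))))) (q (r (s (s (t) (m) (t)) (w (t) (m)) (t)) (q (w (t) (m)) (h (m)) (m))) (s (u (w (t) (m))) (w (u (m)) (r (t) (t))) (h (r (t) (t)))) (m)))
normal form: (r (h (r (q (w (t) (m)) (h (m)) (w (t) (m))) (q (w (t) (m)) (h (m)) (r (t) (t))))) (q (r (s (s (t) (m) (t)) (w (t) (m)) (t)) (q (w (t) (m)) (h (m)) (m))) (s (u (w (t) (m))) (w (u (m)) (r (t) (t))) (h (r (t) (t)))) (m)))

size = 55


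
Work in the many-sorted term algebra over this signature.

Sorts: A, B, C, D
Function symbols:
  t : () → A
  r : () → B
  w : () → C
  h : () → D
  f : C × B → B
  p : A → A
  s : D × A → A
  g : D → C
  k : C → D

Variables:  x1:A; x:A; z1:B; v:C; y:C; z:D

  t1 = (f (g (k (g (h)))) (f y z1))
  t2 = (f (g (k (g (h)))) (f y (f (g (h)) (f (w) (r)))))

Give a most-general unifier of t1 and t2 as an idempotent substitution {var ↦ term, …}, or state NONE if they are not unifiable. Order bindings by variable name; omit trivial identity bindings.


{z1 ↦ (f (g (h)) (f (w) (r)))}


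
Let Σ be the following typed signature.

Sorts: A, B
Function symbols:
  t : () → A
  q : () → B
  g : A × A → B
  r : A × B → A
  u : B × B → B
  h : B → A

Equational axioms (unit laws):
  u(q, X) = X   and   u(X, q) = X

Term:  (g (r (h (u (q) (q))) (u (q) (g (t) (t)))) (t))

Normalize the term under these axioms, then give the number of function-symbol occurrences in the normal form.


size = 8

1. (g (r (h (u (q) (q))) (u (q) (g (t) (t)))) (t))  →  (g (r (h (q)) (u (q) (g (t) (t)))) (t))
2. (g (r (h (q)) (u (q) (g (t) (t)))) (t))  →  (g (r (h (q)) (g (t) (t))) (t))
normal form: (g (r (h (q)) (g (t) (t))) (t))


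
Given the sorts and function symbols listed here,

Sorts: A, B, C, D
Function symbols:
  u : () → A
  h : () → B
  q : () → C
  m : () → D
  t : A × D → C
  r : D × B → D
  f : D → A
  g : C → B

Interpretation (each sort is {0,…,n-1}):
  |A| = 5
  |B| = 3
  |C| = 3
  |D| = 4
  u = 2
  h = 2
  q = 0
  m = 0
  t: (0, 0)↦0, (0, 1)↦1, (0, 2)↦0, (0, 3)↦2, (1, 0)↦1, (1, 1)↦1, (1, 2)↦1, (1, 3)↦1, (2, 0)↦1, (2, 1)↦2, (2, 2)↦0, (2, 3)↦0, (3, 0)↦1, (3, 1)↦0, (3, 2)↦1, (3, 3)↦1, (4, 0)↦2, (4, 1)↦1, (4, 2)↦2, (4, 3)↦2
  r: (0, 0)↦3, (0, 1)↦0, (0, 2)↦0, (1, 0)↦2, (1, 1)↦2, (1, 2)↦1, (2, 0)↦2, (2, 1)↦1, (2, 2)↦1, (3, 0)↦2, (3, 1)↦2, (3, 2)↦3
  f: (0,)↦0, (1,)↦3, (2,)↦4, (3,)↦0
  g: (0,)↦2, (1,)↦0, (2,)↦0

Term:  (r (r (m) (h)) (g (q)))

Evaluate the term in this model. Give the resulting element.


  m = 0
  h = 2
  (r (m) (h)) = r(0, 2) = 0
  q = 0
  (g (q)) = g(0,) = 2
  (r (r (m) (h)) (g (q))) = r(0, 2) = 0

value = 0


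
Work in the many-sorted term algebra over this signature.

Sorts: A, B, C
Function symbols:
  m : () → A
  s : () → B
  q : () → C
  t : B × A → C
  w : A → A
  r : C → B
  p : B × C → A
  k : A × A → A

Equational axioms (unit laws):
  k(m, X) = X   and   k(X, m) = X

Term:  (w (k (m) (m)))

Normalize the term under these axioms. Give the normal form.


normal form = (w (m))

1. (w (k (m) (m)))  →  (w (m))


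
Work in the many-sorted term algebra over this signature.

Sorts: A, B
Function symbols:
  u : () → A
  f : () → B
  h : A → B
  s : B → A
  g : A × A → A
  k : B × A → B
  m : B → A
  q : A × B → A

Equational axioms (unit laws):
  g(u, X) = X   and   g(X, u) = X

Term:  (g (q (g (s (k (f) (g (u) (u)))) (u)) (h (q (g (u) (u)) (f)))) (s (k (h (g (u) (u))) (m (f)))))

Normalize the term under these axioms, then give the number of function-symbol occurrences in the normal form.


size = 16

1. (g (q (g (s (k (f) (g (u) (u)))) (u)) (h (q (g (u) (u)) (f)))) (s (k (h (g (u) (u))) (m (f)))))  →  (g (q (s (k (f) (g (u) (u)))) (h (q (g (u) (u)) (f)))) (s (k (h (g (u) (u))) (m (f)))))
2. (g (q (s (k (f) (g (u) (u)))) (h (q (g (u) (u)) (f)))) (s (k (h (g (u) (u))) (m (f)))))  →  (g (q (s (k (f) (u))) (h (q (g (u) (u)) (f)))) (s (k (h (g (u) (u))) (m (f)))))
3. (g (q (s (k (f) (u))) (h (q (g (u) (u)) (f)))) (s (k (h (g (u) (u))) (m (f)))))  →  (g (q (s (k (f) (u))) (h (q (u) (f)))) (s (k (h (g (u) (u))) (m (f)))))
4. (g (q (s (k (f) (u))) (h (q (u) (f)))) (s (k (h (g (u) (u))) (m (f)))))  →  (g (q (s (k (f) (u))) (h (q (u) (f)))) (s (k (h (u)) (m (f)))))
normal form: (g (q (s (k (f) (u))) (h (q (u) (f)))) (s (k (h (u)) (m (f)))))


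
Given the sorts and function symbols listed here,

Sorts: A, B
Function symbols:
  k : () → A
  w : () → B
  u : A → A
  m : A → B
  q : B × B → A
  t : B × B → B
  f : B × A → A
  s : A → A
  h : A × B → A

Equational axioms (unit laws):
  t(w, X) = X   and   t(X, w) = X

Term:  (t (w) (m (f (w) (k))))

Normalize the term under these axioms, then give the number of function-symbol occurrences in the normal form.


size = 4

1. (t (w) (m (f (w) (k))))  →  (m (f (w) (k)))
normal form: (m (f (w) (k)))


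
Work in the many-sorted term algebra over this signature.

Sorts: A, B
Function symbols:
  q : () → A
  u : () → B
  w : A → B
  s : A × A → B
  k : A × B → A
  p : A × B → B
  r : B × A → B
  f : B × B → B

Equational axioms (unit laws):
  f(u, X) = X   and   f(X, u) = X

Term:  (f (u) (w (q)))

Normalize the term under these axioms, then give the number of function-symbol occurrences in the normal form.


1. (f (u) (w (q)))  →  (w (q))
normal form: (w (q))

size = 2


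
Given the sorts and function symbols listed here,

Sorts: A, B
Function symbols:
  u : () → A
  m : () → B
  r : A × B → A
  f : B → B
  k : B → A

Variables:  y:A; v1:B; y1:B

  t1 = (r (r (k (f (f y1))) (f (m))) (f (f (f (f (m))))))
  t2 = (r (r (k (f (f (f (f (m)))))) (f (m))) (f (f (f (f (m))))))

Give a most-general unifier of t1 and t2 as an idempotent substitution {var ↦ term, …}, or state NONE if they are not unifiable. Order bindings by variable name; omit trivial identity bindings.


{y1 ↦ (f (f (m)))}


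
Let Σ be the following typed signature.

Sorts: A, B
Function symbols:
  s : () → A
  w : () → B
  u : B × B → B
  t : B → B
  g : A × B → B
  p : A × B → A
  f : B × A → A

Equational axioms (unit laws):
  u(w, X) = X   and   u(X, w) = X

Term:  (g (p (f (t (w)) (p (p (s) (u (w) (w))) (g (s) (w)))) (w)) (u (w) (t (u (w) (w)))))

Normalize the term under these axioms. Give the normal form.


1. (g (p (f (t (w)) (p (p (s) (u (w) (w))) (g (s) (w)))) (w)) (u (w) (t (u (w) (w)))))  →  (g (p (f (t (w)) (p (p (s) (w)) (g (s) (w)))) (w)) (u (w) (t (u (w) (w)))))
2. (g (p (f (t (w)) (p (p (s) (w)) (g (s) (w)))) (w)) (u (w) (t (u (w) (w)))))  →  (g (p (f (t (w)) (p (p (s) (w)) (g (s) (w)))) (w)) (t (u (w) (w))))
3. (g (p (f (t (w)) (p (p (s) (w)) (g (s) (w)))) (w)) (t (u (w) (w))))  →  (g (p (f (t (w)) (p (p (s) (w)) (g (s) (w)))) (w)) (t (w)))

normal form = (g (p (f (t (w)) (p (p (s) (w)) (g (s) (w)))) (w)) (t (w)))


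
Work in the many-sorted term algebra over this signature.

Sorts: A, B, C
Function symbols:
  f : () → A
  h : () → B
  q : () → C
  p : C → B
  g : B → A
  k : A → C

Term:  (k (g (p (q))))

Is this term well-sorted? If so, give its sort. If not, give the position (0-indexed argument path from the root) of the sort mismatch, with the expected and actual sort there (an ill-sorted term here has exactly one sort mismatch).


      (q) : C
    (p (q)) : B
  (g (p (q))) : A
(k (g (p (q)))) : C

well-sorted; sort = C


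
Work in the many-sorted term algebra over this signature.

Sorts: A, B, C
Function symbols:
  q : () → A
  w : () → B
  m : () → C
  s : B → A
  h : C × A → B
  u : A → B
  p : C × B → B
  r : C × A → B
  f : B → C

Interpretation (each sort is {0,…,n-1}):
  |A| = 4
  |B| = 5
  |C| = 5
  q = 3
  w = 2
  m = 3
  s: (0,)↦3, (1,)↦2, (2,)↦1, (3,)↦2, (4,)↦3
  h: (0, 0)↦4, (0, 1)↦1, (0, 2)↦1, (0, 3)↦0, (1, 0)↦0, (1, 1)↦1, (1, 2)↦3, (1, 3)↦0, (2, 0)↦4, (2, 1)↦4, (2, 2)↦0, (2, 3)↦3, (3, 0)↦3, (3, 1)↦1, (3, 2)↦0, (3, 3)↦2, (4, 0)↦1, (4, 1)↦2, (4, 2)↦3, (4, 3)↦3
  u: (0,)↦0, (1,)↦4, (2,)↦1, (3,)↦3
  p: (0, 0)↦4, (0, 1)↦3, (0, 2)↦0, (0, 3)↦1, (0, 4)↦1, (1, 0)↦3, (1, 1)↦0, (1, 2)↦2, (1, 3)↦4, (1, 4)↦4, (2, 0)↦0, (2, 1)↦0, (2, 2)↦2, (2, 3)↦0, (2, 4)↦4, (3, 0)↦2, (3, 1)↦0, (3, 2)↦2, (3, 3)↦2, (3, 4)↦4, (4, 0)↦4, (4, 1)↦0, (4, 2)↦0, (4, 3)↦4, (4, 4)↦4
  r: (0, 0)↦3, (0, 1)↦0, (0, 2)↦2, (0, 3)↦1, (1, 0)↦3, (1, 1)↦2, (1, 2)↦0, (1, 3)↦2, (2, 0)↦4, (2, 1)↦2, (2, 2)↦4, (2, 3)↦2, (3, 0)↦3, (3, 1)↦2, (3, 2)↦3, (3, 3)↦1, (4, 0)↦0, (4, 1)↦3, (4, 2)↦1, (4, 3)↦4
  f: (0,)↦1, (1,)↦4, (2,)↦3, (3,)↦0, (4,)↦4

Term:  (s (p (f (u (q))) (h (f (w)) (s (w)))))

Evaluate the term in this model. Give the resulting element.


value = 2

  q = 3
  (u (q)) = u(3,) = 3
  (f (u (q))) = f(3,) = 0
  w = 2
  (f (w)) = f(2,) = 3
  w = 2
  (s (w)) = s(2,) = 1
  (h (f (w)) (s (w))) = h(3, 1) = 1
  (p (f (u (q))) (h (f (w)) (s (w)))) = p(0, 1) = 3
  (s (p (f (u (q))) (h (f (w)) (s (w))))) = s(3,) = 2


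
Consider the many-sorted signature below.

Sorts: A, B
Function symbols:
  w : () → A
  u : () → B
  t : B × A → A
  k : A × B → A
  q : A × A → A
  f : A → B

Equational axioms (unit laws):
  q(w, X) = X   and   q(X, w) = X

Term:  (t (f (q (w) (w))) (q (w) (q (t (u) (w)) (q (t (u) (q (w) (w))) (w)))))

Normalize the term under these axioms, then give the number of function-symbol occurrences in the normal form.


1. (t (f (q (w) (w))) (q (w) (q (t (u) (w)) (q (t (u) (q (w) (w))) (w)))))  →  (t (f (w)) (q (w) (q (t (u) (w)) (q (t (u) (q (w) (w))) (w)))))
2. (t (f (w)) (q (w) (q (t (u) (w)) (q (t (u) (q (w) (w))) (w)))))  →  (t (f (w)) (q (t (u) (w)) (q (t (u) (q (w) (w))) (w))))
3. (t (f (w)) (q (t (u) (w)) (q (t (u) (q (w) (w))) (w))))  →  (t (f (w)) (q (t (u) (w)) (t (u) (q (w) (w)))))
4. (t (f (w)) (q (t (u) (w)) (t (u) (q (w) (w)))))  →  (t (f (w)) (q (t (u) (w)) (t (u) (w))))
normal form: (t (f (w)) (q (t (u) (w)) (t (u) (w))))

size = 10


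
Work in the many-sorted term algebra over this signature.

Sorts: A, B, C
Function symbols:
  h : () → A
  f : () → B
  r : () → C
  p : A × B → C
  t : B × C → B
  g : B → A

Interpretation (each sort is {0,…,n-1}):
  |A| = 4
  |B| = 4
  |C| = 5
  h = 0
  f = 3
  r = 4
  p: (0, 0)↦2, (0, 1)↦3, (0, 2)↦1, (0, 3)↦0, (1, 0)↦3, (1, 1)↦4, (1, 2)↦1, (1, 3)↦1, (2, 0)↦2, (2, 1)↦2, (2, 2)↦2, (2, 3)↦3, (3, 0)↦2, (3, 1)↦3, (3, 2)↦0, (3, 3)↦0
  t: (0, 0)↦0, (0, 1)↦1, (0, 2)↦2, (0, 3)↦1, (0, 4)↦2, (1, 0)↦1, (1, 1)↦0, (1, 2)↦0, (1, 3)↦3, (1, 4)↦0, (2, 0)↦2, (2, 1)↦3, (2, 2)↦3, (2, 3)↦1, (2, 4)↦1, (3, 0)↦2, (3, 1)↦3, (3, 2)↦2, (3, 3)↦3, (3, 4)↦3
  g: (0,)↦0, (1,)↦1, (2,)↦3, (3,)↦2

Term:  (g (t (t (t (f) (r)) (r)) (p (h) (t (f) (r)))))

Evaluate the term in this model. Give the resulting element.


  f = 3
  r = 4
  (t (f) (r)) = t(3, 4) = 3
  r = 4
  (t (t (f) (r)) (r)) = t(3, 4) = 3
  h = 0
  f = 3
  r = 4
  (t (f) (r)) = t(3, 4) = 3
  (p (h) (t (f) (r))) = p(0, 3) = 0
  (t (t (t (f) (r)) (r)) (p (h) (t (f) (r)))) = t(3, 0) = 2
  (g (t (t (t (f) (r)) (r)) (p (h) (t (f) (r))))) = g(2,) = 3

value = 3


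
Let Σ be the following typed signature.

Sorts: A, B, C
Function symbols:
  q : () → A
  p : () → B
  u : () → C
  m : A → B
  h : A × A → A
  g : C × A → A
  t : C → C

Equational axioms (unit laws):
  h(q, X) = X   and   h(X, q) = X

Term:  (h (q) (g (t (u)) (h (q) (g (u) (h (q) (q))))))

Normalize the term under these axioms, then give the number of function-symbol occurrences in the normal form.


1. (h (q) (g (t (u)) (h (q) (g (u) (h (q) (q))))))  →  (g (t (u)) (h (q) (g (u) (h (q) (q)))))
2. (g (t (u)) (h (q) (g (u) (h (q) (q)))))  →  (g (t (u)) (g (u) (h (q) (q))))
3. (g (t (u)) (g (u) (h (q) (q))))  →  (g (t (u)) (g (u) (q)))
normal form: (g (t (u)) (g (u) (q)))

size = 6


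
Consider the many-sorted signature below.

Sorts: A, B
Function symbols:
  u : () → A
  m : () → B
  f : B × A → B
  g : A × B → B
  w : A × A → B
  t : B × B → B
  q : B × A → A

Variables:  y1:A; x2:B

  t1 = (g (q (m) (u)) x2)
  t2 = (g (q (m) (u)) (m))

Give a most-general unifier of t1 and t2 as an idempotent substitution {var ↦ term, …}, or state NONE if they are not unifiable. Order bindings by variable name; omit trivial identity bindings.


{x2 ↦ (m)}


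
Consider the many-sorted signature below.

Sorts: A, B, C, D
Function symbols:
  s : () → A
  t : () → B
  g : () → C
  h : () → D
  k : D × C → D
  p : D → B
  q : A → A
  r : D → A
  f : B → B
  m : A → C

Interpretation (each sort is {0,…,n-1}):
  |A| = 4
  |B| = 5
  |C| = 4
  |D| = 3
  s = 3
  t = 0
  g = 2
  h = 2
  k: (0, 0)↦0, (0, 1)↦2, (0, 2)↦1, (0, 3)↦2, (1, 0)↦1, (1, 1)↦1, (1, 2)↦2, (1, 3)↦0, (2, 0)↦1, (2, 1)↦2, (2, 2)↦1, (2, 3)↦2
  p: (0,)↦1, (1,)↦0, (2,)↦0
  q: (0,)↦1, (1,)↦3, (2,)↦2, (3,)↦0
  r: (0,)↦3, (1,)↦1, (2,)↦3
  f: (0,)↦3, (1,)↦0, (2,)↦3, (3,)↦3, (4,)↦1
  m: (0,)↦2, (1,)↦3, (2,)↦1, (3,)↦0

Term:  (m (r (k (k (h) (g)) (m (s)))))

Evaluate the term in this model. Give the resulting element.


  h = 2
  g = 2
  (k (h) (g)) = k(2, 2) = 1
  s = 3
  (m (s)) = m(3,) = 0
  (k (k (h) (g)) (m (s))) = k(1, 0) = 1
  (r (k (k (h) (g)) (m (s)))) = r(1,) = 1
  (m (r (k (k (h) (g)) (m (s))))) = m(1,) = 3

value = 3


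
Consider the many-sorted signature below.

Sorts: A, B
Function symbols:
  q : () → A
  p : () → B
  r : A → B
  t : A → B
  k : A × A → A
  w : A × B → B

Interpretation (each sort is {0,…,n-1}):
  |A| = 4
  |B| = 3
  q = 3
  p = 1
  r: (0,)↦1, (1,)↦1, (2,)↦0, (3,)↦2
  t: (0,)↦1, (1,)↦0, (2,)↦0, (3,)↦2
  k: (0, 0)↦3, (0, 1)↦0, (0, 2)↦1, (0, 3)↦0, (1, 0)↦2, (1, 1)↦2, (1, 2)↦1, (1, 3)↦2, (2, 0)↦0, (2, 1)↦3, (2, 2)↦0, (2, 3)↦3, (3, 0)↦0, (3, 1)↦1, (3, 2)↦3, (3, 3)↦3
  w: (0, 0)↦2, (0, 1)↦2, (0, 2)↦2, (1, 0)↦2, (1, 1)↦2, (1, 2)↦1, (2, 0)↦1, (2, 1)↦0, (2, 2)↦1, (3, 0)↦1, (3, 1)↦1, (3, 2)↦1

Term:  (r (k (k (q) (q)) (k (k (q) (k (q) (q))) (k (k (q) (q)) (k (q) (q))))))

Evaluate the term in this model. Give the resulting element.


value = 2

  q = 3
  q = 3
  (k (q) (q)) = k(3, 3) = 3
  q = 3
  q = 3
  q = 3
  (k (q) (q)) = k(3, 3) = 3
  (k (q) (k (q) (q))) = k(3, 3) = 3
  q = 3
  q = 3
  (k (q) (q)) = k(3, 3) = 3
  q = 3
  q = 3
  (k (q) (q)) = k(3, 3) = 3
  (k (k (q) (q)) (k (q) (q))) = k(3, 3) = 3
  (k (k (q) (k (q) (q))) (k (k (q) (q)) (k (q) (q)))) = k(3, 3) = 3
  (k (k (q) (q)) (k (k (q) (k (q) (q))) (k (k (q) (q)) (k (q) (q))))) = k(3, 3) = 3
  (r (k (k (q) (q)) (k (k (q) (k (q) (q))) (k (k (q) (q)) (k (q) (q)))))) = r(3,) = 2


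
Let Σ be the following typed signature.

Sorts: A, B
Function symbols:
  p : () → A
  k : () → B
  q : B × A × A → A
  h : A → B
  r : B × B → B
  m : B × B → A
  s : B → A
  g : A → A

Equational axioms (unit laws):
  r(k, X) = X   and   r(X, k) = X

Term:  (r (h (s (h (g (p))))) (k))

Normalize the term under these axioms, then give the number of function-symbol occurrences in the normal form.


1. (r (h (s (h (g (p))))) (k))  →  (h (s (h (g (p)))))
normal form: (h (s (h (g (p)))))

size = 5


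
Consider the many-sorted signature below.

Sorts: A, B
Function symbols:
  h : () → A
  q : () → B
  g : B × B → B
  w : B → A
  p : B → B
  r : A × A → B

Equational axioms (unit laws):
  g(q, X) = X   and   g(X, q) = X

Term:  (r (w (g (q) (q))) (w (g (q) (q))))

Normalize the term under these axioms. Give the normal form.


1. (r (w (g (q) (q))) (w (g (q) (q))))  →  (r (w (q)) (w (g (q) (q))))
2. (r (w (q)) (w (g (q) (q))))  →  (r (w (q)) (w (q)))

normal form = (r (w (q)) (w (q)))


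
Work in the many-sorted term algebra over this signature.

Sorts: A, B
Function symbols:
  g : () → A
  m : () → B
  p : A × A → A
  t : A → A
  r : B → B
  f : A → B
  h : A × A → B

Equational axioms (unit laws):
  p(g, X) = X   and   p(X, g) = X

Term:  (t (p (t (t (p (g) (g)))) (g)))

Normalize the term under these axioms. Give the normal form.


normal form = (t (t (t (g))))

1. (t (p (t (t (p (g) (g)))) (g)))  →  (t (t (t (p (g) (g)))))
2. (t (t (t (p (g) (g)))))  →  (t (t (t (g))))


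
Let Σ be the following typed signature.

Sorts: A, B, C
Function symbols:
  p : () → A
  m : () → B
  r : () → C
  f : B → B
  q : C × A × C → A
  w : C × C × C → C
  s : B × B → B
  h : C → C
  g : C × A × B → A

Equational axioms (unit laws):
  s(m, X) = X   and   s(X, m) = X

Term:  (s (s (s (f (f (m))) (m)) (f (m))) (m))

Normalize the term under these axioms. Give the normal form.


1. (s (s (s (f (f (m))) (m)) (f (m))) (m))  →  (s (s (f (f (m))) (m)) (f (m)))
2. (s (s (f (f (m))) (m)) (f (m)))  →  (s (f (f (m))) (f (m)))

normal form = (s (f (f (m))) (f (m)))


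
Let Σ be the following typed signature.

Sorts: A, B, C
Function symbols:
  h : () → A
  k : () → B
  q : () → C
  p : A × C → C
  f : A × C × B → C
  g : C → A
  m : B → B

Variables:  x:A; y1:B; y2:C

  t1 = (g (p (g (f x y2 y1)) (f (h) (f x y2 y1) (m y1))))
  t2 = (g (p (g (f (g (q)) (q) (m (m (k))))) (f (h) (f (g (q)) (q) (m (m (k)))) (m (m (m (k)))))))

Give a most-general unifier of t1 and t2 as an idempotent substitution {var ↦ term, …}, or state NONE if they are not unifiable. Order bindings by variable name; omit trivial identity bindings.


{x ↦ (g (q)), y1 ↦ (m (m (k))), y2 ↦ (q)}


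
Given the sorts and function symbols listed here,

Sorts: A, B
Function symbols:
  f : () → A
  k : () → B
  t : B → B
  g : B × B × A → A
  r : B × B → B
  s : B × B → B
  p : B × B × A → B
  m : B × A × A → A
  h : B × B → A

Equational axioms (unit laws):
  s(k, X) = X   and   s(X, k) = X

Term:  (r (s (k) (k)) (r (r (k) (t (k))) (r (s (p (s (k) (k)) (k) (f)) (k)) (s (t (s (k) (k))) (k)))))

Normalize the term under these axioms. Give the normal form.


normal form = (r (k) (r (r (k) (t (k))) (r (p (k) (k) (f)) (t (k)))))

1. (r (s (k) (k)) (r (r (k) (t (k))) (r (s (p (s (k) (k)) (k) (f)) (k)) (s (t (s (k) (k))) (k)))))  →  (r (k) (r (r (k) (t (k))) (r (s (p (s (k) (k)) (k) (f)) (k)) (s (t (s (k) (k))) (k)))))
2. (r (k) (r (r (k) (t (k))) (r (s (p (s (k) (k)) (k) (f)) (k)) (s (t (s (k) (k))) (k)))))  →  (r (k) (r (r (k) (t (k))) (r (p (s (k) (k)) (k) (f)) (s (t (s (k) (k))) (k)))))
3. (r (k) (r (r (k) (t (k))) (r (p (s (k) (k)) (k) (f)) (s (t (s (k) (k))) (k)))))  →  (r (k) (r (r (k) (t (k))) (r (p (k) (k) (f)) (s (t (s (k) (k))) (k)))))
4. (r (k) (r (r (k) (t (k))) (r (p (k) (k) (f)) (s (t (s (k) (k))) (k)))))  →  (r (k) (r (r (k) (t (k))) (r (p (k) (k) (f)) (t (s (k) (k))))))
5. (r (k) (r (r (k) (t (k))) (r (p (k) (k) (f)) (t (s (k) (k))))))  →  (r (k) (r (r (k) (t (k))) (r (p (k) (k) (f)) (t (k)))))


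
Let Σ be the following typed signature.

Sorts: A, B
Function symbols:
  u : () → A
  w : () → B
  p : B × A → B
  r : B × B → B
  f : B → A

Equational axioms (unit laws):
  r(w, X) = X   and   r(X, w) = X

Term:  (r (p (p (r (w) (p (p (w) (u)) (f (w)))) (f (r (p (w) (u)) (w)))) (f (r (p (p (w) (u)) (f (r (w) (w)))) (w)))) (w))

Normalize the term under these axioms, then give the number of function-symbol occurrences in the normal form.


size = 19

1. (r (p (p (r (w) (p (p (w) (u)) (f (w)))) (f (r (p (w) (u)) (w)))) (f (r (p (p (w) (u)) (f (r (w) (w)))) (w)))) (w))  →  (p (p (r (w) (p (p (w) (u)) (f (w)))) (f (r (p (w) (u)) (w)))) (f (r (p (p (w) (u)) (f (r (w) (w)))) (w))))
2. (p (p (r (w) (p (p (w) (u)) (f (w)))) (f (r (p (w) (u)) (w)))) (f (r (p (p (w) (u)) (f (r (w) (w)))) (w))))  →  (p (p (p (p (w) (u)) (f (w))) (f (r (p (w) (u)) (w)))) (f (r (p (p (w) (u)) (f (r (w) (w)))) (w))))
3. (p (p (p (p (w) (u)) (f (w))) (f (r (p (w) (u)) (w)))) (f (r (p (p (w) (u)) (f (r (w) (w)))) (w))))  →  (p (p (p (p (w) (u)) (f (w))) (f (p (w) (u)))) (f (r (p (p (w) (u)) (f (r (w) (w)))) (w))))
4. (p (p (p (p (w) (u)) (f (w))) (f (p (w) (u)))) (f (r (p (p (w) (u)) (f (r (w) (w)))) (w))))  →  (p (p (p (p (w) (u)) (f (w))) (f (p (w) (u)))) (f (p (p (w) (u)) (f (r (w) (w))))))
5. (p (p (p (p (w) (u)) (f (w))) (f (p (w) (u)))) (f (p (p (w) (u)) (f (r (w) (w))))))  →  (p (p (p (p (w) (u)) (f (w))) (f (p (w) (u)))) (f (p (p (w) (u)) (f (w)))))
normal form: (p (p (p (p (w) (u)) (f (w))) (f (p (w) (u)))) (f (p (p (w) (u)) (f (w)))))


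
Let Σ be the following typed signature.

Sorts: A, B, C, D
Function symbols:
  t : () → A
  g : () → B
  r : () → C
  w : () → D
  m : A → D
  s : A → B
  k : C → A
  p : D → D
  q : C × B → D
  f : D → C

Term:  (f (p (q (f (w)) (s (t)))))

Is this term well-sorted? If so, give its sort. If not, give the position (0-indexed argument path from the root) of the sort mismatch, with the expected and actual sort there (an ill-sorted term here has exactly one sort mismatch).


        (w) : D
      (f (w)) : C
        (t) : A
      (s (t)) : B
    (q (f (w)) (s (t))) : D
  (p (q (f (w)) (s (t)))) : D
(f (p (q (f (w)) (s (t))))) : C

well-sorted; sort = C


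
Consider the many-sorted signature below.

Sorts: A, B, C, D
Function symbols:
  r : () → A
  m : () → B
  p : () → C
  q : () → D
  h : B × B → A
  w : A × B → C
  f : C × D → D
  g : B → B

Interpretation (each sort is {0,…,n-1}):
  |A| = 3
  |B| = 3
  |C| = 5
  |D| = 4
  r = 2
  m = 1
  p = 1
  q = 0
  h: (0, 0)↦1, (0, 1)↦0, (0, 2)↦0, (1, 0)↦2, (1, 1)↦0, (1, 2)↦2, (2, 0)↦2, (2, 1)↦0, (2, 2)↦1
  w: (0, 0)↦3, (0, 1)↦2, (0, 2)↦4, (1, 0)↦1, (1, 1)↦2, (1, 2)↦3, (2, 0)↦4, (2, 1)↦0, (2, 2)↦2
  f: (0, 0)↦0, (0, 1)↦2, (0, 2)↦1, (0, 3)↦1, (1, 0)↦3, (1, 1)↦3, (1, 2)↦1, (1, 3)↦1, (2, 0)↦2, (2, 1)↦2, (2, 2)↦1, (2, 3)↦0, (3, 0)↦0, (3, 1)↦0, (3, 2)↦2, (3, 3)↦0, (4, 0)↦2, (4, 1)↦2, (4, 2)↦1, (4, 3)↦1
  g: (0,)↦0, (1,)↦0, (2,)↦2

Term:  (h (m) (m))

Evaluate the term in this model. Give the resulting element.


  m = 1
  m = 1
  (h (m) (m)) = h(1, 1) = 0

value = 0
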